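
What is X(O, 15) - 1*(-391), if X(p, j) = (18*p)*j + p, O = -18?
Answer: -4487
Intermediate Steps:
X(p, j) = p + 18*j*p (X(p, j) = 18*j*p + p = p + 18*j*p)
X(O, 15) - 1*(-391) = -18*(1 + 18*15) - 1*(-391) = -18*(1 + 270) + 391 = -18*271 + 391 = -4878 + 391 = -4487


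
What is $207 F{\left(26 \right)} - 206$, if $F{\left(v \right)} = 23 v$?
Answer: $123580$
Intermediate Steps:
$207 F{\left(26 \right)} - 206 = 207 \cdot 23 \cdot 26 - 206 = 207 \cdot 598 - 206 = 123786 - 206 = 123580$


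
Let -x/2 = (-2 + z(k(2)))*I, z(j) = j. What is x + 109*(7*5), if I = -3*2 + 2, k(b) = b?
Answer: 3815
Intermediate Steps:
I = -4 (I = -6 + 2 = -4)
x = 0 (x = -2*(-2 + 2)*(-4) = -0*(-4) = -2*0 = 0)
x + 109*(7*5) = 0 + 109*(7*5) = 0 + 109*35 = 0 + 3815 = 3815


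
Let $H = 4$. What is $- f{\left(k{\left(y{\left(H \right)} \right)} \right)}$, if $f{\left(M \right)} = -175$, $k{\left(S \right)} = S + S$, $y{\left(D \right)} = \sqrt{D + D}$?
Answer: $175$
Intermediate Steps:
$y{\left(D \right)} = \sqrt{2} \sqrt{D}$ ($y{\left(D \right)} = \sqrt{2 D} = \sqrt{2} \sqrt{D}$)
$k{\left(S \right)} = 2 S$
$- f{\left(k{\left(y{\left(H \right)} \right)} \right)} = \left(-1\right) \left(-175\right) = 175$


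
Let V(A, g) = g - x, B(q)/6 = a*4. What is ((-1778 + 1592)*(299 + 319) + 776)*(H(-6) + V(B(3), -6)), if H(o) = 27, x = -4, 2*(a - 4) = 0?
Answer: -2854300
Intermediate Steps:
a = 4 (a = 4 + (½)*0 = 4 + 0 = 4)
B(q) = 96 (B(q) = 6*(4*4) = 6*16 = 96)
V(A, g) = 4 + g (V(A, g) = g - 1*(-4) = g + 4 = 4 + g)
((-1778 + 1592)*(299 + 319) + 776)*(H(-6) + V(B(3), -6)) = ((-1778 + 1592)*(299 + 319) + 776)*(27 + (4 - 6)) = (-186*618 + 776)*(27 - 2) = (-114948 + 776)*25 = -114172*25 = -2854300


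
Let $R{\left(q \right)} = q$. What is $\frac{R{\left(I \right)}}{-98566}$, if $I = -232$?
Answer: $\frac{116}{49283} \approx 0.0023538$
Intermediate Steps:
$\frac{R{\left(I \right)}}{-98566} = - \frac{232}{-98566} = \left(-232\right) \left(- \frac{1}{98566}\right) = \frac{116}{49283}$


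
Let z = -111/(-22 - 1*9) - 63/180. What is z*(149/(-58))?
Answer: -298447/35960 ≈ -8.2994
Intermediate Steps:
z = 2003/620 (z = -111/(-22 - 9) - 63*1/180 = -111/(-31) - 7/20 = -111*(-1/31) - 7/20 = 111/31 - 7/20 = 2003/620 ≈ 3.2306)
z*(149/(-58)) = 2003*(149/(-58))/620 = 2003*(149*(-1/58))/620 = (2003/620)*(-149/58) = -298447/35960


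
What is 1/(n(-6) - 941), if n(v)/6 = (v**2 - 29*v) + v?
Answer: 1/283 ≈ 0.0035336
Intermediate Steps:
n(v) = -168*v + 6*v**2 (n(v) = 6*((v**2 - 29*v) + v) = 6*(v**2 - 28*v) = -168*v + 6*v**2)
1/(n(-6) - 941) = 1/(6*(-6)*(-28 - 6) - 941) = 1/(6*(-6)*(-34) - 941) = 1/(1224 - 941) = 1/283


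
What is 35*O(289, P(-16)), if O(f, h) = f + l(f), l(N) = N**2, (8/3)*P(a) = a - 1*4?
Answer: 2933350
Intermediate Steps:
P(a) = -3/2 + 3*a/8 (P(a) = 3*(a - 1*4)/8 = 3*(a - 4)/8 = 3*(-4 + a)/8 = -3/2 + 3*a/8)
O(f, h) = f + f**2
35*O(289, P(-16)) = 35*(289*(1 + 289)) = 35*(289*290) = 35*83810 = 2933350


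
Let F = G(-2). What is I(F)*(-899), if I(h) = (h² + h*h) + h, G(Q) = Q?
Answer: -5394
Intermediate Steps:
F = -2
I(h) = h + 2*h² (I(h) = (h² + h²) + h = 2*h² + h = h + 2*h²)
I(F)*(-899) = -2*(1 + 2*(-2))*(-899) = -2*(1 - 4)*(-899) = -2*(-3)*(-899) = 6*(-899) = -5394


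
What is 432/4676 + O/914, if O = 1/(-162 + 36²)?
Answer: 15991511/173091492 ≈ 0.092388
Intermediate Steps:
O = 1/1134 (O = 1/(-162 + 1296) = 1/1134 ≈ 0.00088183)
432/4676 + O/914 = 432/4676 + (1/1134)/914 = 432*(1/4676) + (1/1134)*(1/914) = 108/1169 + 1/1036476 = 15991511/173091492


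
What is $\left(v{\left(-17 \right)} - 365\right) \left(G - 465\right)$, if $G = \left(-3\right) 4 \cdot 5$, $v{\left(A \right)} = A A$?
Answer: $39900$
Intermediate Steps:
$v{\left(A \right)} = A^{2}$
$G = -60$ ($G = \left(-12\right) 5 = -60$)
$\left(v{\left(-17 \right)} - 365\right) \left(G - 465\right) = \left(\left(-17\right)^{2} - 365\right) \left(-60 - 465\right) = \left(289 - 365\right) \left(-525\right) = \left(-76\right) \left(-525\right) = 39900$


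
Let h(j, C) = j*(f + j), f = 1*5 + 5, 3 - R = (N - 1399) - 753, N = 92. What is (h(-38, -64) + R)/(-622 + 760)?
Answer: 3127/138 ≈ 22.659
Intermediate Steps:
R = 2063 (R = 3 - ((92 - 1399) - 753) = 3 - (-1307 - 753) = 3 - 1*(-2060) = 3 + 2060 = 2063)
f = 10 (f = 5 + 5 = 10)
h(j, C) = j*(10 + j)
(h(-38, -64) + R)/(-622 + 760) = (-38*(10 - 38) + 2063)/(-622 + 760) = (-38*(-28) + 2063)/138 = (1064 + 2063)*(1/138) = 3127*(1/138) = 3127/138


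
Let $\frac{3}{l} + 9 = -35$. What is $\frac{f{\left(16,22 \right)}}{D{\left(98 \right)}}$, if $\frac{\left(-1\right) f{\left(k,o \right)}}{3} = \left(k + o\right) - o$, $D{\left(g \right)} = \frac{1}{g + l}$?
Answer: $- \frac{51708}{11} \approx -4700.7$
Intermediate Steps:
$l = - \frac{3}{44}$ ($l = \frac{3}{-9 - 35} = \frac{3}{-44} = 3 \left(- \frac{1}{44}\right) = - \frac{3}{44} \approx -0.068182$)
$D{\left(g \right)} = \frac{1}{- \frac{3}{44} + g}$ ($D{\left(g \right)} = \frac{1}{g - \frac{3}{44}} = \frac{1}{- \frac{3}{44} + g}$)
$f{\left(k,o \right)} = - 3 k$ ($f{\left(k,o \right)} = - 3 \left(\left(k + o\right) - o\right) = - 3 k$)
$\frac{f{\left(16,22 \right)}}{D{\left(98 \right)}} = \frac{\left(-3\right) 16}{44 \frac{1}{-3 + 44 \cdot 98}} = - \frac{48}{44 \frac{1}{-3 + 4312}} = - \frac{48}{44 \cdot \frac{1}{4309}} = - \frac{48}{\frac{44}{4309}} = \left(-48\right) \frac{4309}{44} = - \frac{51708}{11}$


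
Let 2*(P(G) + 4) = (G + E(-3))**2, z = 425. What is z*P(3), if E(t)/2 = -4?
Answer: 7225/2 ≈ 3612.5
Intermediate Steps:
E(t) = -8 (E(t) = 2*(-4) = -8)
P(G) = -4 + (-8 + G)**2/2 (P(G) = -4 + (G - 8)**2/2 = -4 + (-8 + G)**2/2)
z*P(3) = 425*(-4 + (-8 + 3)**2/2) = 425*(-4 + (1/2)*(-5)**2) = 425*(-4 + (1/2)*25) = 425*(-4 + 25/2) = 425*(17/2) = 7225/2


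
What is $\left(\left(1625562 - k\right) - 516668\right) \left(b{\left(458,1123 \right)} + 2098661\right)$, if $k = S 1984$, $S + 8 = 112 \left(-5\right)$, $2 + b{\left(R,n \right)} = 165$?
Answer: $4692563292144$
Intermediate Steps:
$b{\left(R,n \right)} = 163$ ($b{\left(R,n \right)} = -2 + 165 = 163$)
$S = -568$ ($S = -8 + 112 \left(-5\right) = -8 - 560 = -568$)
$k = -1126912$ ($k = \left(-568\right) 1984 = -1126912$)
$\left(\left(1625562 - k\right) - 516668\right) \left(b{\left(458,1123 \right)} + 2098661\right) = \left(\left(1625562 - -1126912\right) - 516668\right) \left(163 + 2098661\right) = \left(\left(1625562 + 1126912\right) - 516668\right) 2098824 = \left(2752474 - 516668\right) 2098824 = 2235806 \cdot 2098824 = 4692563292144$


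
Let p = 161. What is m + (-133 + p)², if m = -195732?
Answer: -194948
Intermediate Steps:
m + (-133 + p)² = -195732 + (-133 + 161)² = -195732 + 28² = -195732 + 784 = -194948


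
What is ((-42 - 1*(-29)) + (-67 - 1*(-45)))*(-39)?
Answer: 1365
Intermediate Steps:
((-42 - 1*(-29)) + (-67 - 1*(-45)))*(-39) = ((-42 + 29) + (-67 + 45))*(-39) = (-13 - 22)*(-39) = -35*(-39) = 1365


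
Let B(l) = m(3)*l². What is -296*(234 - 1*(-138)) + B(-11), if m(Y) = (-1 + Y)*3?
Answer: -109386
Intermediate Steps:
m(Y) = -3 + 3*Y
B(l) = 6*l² (B(l) = (-3 + 3*3)*l² = (-3 + 9)*l² = 6*l²)
-296*(234 - 1*(-138)) + B(-11) = -296*(234 - 1*(-138)) + 6*(-11)² = -296*(234 + 138) + 6*121 = -296*372 + 726 = -110112 + 726 = -109386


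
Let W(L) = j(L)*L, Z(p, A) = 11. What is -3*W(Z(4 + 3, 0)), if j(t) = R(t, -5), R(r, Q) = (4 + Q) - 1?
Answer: 66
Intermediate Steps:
R(r, Q) = 3 + Q
j(t) = -2 (j(t) = 3 - 5 = -2)
W(L) = -2*L
-3*W(Z(4 + 3, 0)) = -(-6)*11 = -3*(-22) = 66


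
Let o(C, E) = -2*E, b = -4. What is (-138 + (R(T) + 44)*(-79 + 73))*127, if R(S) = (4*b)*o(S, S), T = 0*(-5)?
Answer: -51054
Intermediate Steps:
T = 0
R(S) = 32*S (R(S) = (4*(-4))*(-2*S) = -(-32)*S = 32*S)
(-138 + (R(T) + 44)*(-79 + 73))*127 = (-138 + (32*0 + 44)*(-79 + 73))*127 = (-138 + (0 + 44)*(-6))*127 = (-138 + 44*(-6))*127 = (-138 - 264)*127 = -402*127 = -51054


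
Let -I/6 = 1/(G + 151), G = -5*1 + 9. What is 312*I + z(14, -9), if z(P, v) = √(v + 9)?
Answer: -1872/155 ≈ -12.077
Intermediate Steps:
G = 4 (G = -5 + 9 = 4)
I = -6/155 (I = -6/(4 + 151) = -6/155 ≈ -0.038710)
z(P, v) = √(9 + v)
312*I + z(14, -9) = 312*(-6/155) + √(9 - 9) = -1872/155 + √0 = -1872/155 + 0 = -1872/155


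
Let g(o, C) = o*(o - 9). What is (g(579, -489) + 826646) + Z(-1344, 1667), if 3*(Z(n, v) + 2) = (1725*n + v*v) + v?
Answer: 1310726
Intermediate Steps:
Z(n, v) = -2 + 575*n + v/3 + v²/3 (Z(n, v) = -2 + ((1725*n + v*v) + v)/3 = -2 + ((1725*n + v²) + v)/3 = -2 + ((v² + 1725*n) + v)/3 = -2 + (v + v² + 1725*n)/3 = -2 + (575*n + v/3 + v²/3) = -2 + 575*n + v/3 + v²/3)
g(o, C) = o*(-9 + o)
(g(579, -489) + 826646) + Z(-1344, 1667) = (579*(-9 + 579) + 826646) + (-2 + 575*(-1344) + (⅓)*1667 + (⅓)*1667²) = (579*570 + 826646) + (-2 - 772800 + 1667/3 + (⅓)*2778889) = (330030 + 826646) + (-2 - 772800 + 1667/3 + 2778889/3) = 1156676 + 154050 = 1310726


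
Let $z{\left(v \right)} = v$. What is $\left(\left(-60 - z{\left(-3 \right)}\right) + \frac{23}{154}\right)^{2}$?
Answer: $\frac{76650025}{23716} \approx 3232.0$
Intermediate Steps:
$\left(\left(-60 - z{\left(-3 \right)}\right) + \frac{23}{154}\right)^{2} = \left(\left(-60 - -3\right) + \frac{23}{154}\right)^{2} = \left(\left(-60 + 3\right) + 23 \cdot \frac{1}{154}\right)^{2} = \left(-57 + \frac{23}{154}\right)^{2} = \left(- \frac{8755}{154}\right)^{2} = \frac{76650025}{23716}$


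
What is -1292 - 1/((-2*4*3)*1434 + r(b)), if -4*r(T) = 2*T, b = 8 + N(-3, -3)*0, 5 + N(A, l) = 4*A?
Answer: -44470639/34420 ≈ -1292.0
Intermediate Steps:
N(A, l) = -5 + 4*A
b = 8 (b = 8 + (-5 + 4*(-3))*0 = 8 + (-5 - 12)*0 = 8 - 17*0 = 8 + 0 = 8)
r(T) = -T/2
-1292 - 1/((-2*4*3)*1434 + r(b)) = -1292 - 1/((-2*4*3)*1434 - 1/2*8) = -1292 - 1/(-8*3*1434 - 4) = -1292 - 1/(-24*1434 - 4) = -1292 - 1/(-34416 - 4) = -1292 - 1/(-34420) = -1292 - 1*(-1/34420) = -1292 + 1/34420 = -44470639/34420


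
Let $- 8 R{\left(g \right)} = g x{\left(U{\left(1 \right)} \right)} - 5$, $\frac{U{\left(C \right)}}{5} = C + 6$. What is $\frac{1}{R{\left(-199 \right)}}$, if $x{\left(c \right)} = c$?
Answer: $\frac{4}{3485} \approx 0.0011478$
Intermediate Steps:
$U{\left(C \right)} = 30 + 5 C$ ($U{\left(C \right)} = 5 \left(C + 6\right) = 5 \left(6 + C\right) = 30 + 5 C$)
$R{\left(g \right)} = \frac{5}{8} - \frac{35 g}{8}$ ($R{\left(g \right)} = - \frac{g \left(30 + 5 \cdot 1\right) - 5}{8} = - \frac{g \left(30 + 5\right) - 5}{8} = - \frac{g 35 - 5}{8} = - \frac{35 g - 5}{8} = - \frac{-5 + 35 g}{8} = \frac{5}{8} - \frac{35 g}{8}$)
$\frac{1}{R{\left(-199 \right)}} = \frac{1}{\frac{5}{8} - - \frac{6965}{8}} = \frac{1}{\frac{5}{8} + \frac{6965}{8}} = \frac{1}{\frac{3485}{4}} = \frac{4}{3485}$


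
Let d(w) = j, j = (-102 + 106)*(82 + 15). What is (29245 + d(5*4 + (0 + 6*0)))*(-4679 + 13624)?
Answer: 265067185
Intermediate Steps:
j = 388 (j = 4*97 = 388)
d(w) = 388
(29245 + d(5*4 + (0 + 6*0)))*(-4679 + 13624) = (29245 + 388)*(-4679 + 13624) = 29633*8945 = 265067185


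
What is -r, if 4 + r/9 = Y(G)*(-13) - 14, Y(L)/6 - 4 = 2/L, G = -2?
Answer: 2268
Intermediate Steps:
Y(L) = 24 + 12/L (Y(L) = 24 + 6*(2/L) = 24 + 12/L)
r = -2268 (r = -36 + 9*((24 + 12/(-2))*(-13) - 14) = -36 + 9*((24 + 12*(-1/2))*(-13) - 14) = -36 + 9*((24 - 6)*(-13) - 14) = -36 + 9*(18*(-13) - 14) = -36 + 9*(-234 - 14) = -36 + 9*(-248) = -36 - 2232 = -2268)
-r = -1*(-2268) = 2268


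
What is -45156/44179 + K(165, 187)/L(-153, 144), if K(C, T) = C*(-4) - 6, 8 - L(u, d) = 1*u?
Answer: -36693330/7112819 ≈ -5.1588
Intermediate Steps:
L(u, d) = 8 - u
K(C, T) = -6 - 4*C (K(C, T) = -4*C - 6 = -6 - 4*C)
-45156/44179 + K(165, 187)/L(-153, 144) = -45156/44179 + (-6 - 4*165)/(8 - 1*(-153)) = -45156*1/44179 + (-6 - 660)/(8 + 153) = -45156/44179 - 666/161 = -36693330/7112819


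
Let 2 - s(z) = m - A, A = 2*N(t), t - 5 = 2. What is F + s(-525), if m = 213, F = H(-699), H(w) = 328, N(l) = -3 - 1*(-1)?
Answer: 113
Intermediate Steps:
t = 7 (t = 5 + 2 = 7)
N(l) = -2 (N(l) = -3 + 1 = -2)
F = 328
A = -4 (A = 2*(-2) = -4)
s(z) = -215 (s(z) = 2 - (213 - 1*(-4)) = 2 - (213 + 4) = 2 - 1*217 = 2 - 217 = -215)
F + s(-525) = 328 - 215 = 113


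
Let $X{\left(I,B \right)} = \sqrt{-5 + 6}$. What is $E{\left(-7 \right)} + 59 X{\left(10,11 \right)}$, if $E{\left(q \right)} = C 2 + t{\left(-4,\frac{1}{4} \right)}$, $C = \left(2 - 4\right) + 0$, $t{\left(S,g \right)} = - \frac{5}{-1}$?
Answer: $60$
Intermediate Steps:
$t{\left(S,g \right)} = 5$ ($t{\left(S,g \right)} = \left(-5\right) \left(-1\right) = 5$)
$C = -2$ ($C = -2 + 0 = -2$)
$E{\left(q \right)} = 1$ ($E{\left(q \right)} = \left(-2\right) 2 + 5 = -4 + 5 = 1$)
$X{\left(I,B \right)} = 1$ ($X{\left(I,B \right)} = \sqrt{1} = 1$)
$E{\left(-7 \right)} + 59 X{\left(10,11 \right)} = 1 + 59 \cdot 1 = 1 + 59 = 60$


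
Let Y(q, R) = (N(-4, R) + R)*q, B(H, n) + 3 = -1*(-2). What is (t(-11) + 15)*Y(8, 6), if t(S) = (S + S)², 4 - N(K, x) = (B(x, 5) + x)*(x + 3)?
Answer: -139720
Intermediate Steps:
B(H, n) = -1 (B(H, n) = -3 - 1*(-2) = -3 + 2 = -1)
N(K, x) = 4 - (-1 + x)*(3 + x) (N(K, x) = 4 - (-1 + x)*(x + 3) = 4 - (-1 + x)*(3 + x))
Y(q, R) = q*(7 - R - R²) (Y(q, R) = ((7 - R² - 2*R) + R)*q = (7 - R - R²)*q = q*(7 - R - R²))
t(S) = 4*S² (t(S) = (2*S)² = 4*S²)
(t(-11) + 15)*Y(8, 6) = (4*(-11)² + 15)*(8*(7 - 1*6 - 1*6²)) = (4*121 + 15)*(8*(7 - 6 - 1*36)) = (484 + 15)*(8*(7 - 6 - 36)) = 499*(8*(-35)) = 499*(-280) = -139720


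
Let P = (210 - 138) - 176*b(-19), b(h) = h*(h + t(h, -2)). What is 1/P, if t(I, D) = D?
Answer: -1/70152 ≈ -1.4255e-5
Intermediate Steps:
b(h) = h*(-2 + h) (b(h) = h*(h - 2) = h*(-2 + h))
P = -70152 (P = (210 - 138) - (-3344)*(-2 - 19) = 72 - (-3344)*(-21) = 72 - 176*399 = 72 - 70224 = -70152)
1/P = 1/(-70152) = -1/70152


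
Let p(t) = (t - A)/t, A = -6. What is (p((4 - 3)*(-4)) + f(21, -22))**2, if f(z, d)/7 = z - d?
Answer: 361201/4 ≈ 90300.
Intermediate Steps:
p(t) = (6 + t)/t (p(t) = (t - 1*(-6))/t = (t + 6)/t = (6 + t)/t)
f(z, d) = -7*d + 7*z (f(z, d) = 7*(z - d) = -7*d + 7*z)
(p((4 - 3)*(-4)) + f(21, -22))**2 = ((6 + (4 - 3)*(-4))/(((4 - 3)*(-4))) + (-7*(-22) + 7*21))**2 = ((6 + 1*(-4))/((1*(-4))) + (154 + 147))**2 = ((6 - 4)/(-4) + 301)**2 = (-1/4*2 + 301)**2 = (-1/2 + 301)**2 = (601/2)**2 = 361201/4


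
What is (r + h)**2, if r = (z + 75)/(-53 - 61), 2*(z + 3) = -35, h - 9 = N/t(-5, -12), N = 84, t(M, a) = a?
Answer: 120409/51984 ≈ 2.3163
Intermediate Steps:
h = 2 (h = 9 + 84/(-12) = 9 + 84*(-1/12) = 9 - 7 = 2)
z = -41/2 (z = -3 + (1/2)*(-35) = -3 - 35/2 = -41/2 ≈ -20.500)
r = -109/228 (r = (-41/2 + 75)/(-53 - 61) = (109/2)/(-114) = (109/2)*(-1/114) = -109/228 ≈ -0.47807)
(r + h)**2 = (-109/228 + 2)**2 = (347/228)**2 = 120409/51984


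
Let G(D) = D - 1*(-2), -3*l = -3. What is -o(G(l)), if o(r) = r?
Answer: -3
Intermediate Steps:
l = 1 (l = -⅓*(-3) = 1)
G(D) = 2 + D (G(D) = D + 2 = 2 + D)
-o(G(l)) = -(2 + 1) = -1*3 = -3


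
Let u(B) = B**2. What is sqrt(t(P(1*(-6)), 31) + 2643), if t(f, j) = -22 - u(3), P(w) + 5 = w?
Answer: 2*sqrt(653) ≈ 51.108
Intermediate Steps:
P(w) = -5 + w
t(f, j) = -31 (t(f, j) = -22 - 1*3**2 = -22 - 1*9 = -22 - 9 = -31)
sqrt(t(P(1*(-6)), 31) + 2643) = sqrt(-31 + 2643) = sqrt(2612) = 2*sqrt(653)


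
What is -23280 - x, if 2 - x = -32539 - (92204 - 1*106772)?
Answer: -41253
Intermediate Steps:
x = 17973 (x = 2 - (-32539 - (92204 - 1*106772)) = 2 - (-32539 - (92204 - 106772)) = 2 - (-32539 - 1*(-14568)) = 2 - (-32539 + 14568) = 2 - 1*(-17971) = 2 + 17971 = 17973)
-23280 - x = -23280 - 1*17973 = -23280 - 17973 = -41253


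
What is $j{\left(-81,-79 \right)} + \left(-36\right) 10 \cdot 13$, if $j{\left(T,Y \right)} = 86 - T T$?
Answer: $-11155$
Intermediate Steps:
$j{\left(T,Y \right)} = 86 - T^{2}$
$j{\left(-81,-79 \right)} + \left(-36\right) 10 \cdot 13 = \left(86 - \left(-81\right)^{2}\right) + \left(-36\right) 10 \cdot 13 = \left(86 - 6561\right) - 4680 = -6475 - 4680 = -11155$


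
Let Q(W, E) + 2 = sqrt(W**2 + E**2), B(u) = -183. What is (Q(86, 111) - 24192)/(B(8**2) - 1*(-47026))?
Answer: -24194/46843 + sqrt(19717)/46843 ≈ -0.51349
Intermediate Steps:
Q(W, E) = -2 + sqrt(E**2 + W**2) (Q(W, E) = -2 + sqrt(W**2 + E**2) = -2 + sqrt(E**2 + W**2))
(Q(86, 111) - 24192)/(B(8**2) - 1*(-47026)) = ((-2 + sqrt(111**2 + 86**2)) - 24192)/(-183 - 1*(-47026)) = ((-2 + sqrt(12321 + 7396)) - 24192)/(-183 + 47026) = ((-2 + sqrt(19717)) - 24192)/46843 = (-24194 + sqrt(19717))*(1/46843) = -24194/46843 + sqrt(19717)/46843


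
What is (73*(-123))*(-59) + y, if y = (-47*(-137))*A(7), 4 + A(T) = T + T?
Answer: 594151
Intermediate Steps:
A(T) = -4 + 2*T (A(T) = -4 + (T + T) = -4 + 2*T)
y = 64390 (y = (-47*(-137))*(-4 + 2*7) = 6439*(-4 + 14) = 6439*10 = 64390)
(73*(-123))*(-59) + y = (73*(-123))*(-59) + 64390 = -8979*(-59) + 64390 = 529761 + 64390 = 594151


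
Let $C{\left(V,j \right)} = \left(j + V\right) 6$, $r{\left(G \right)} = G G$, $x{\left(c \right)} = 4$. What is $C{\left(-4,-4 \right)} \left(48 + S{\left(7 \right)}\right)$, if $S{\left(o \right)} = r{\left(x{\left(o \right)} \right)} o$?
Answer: $-7680$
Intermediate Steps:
$r{\left(G \right)} = G^{2}$
$C{\left(V,j \right)} = 6 V + 6 j$ ($C{\left(V,j \right)} = \left(V + j\right) 6 = 6 V + 6 j$)
$S{\left(o \right)} = 16 o$ ($S{\left(o \right)} = 4^{2} o = 16 o$)
$C{\left(-4,-4 \right)} \left(48 + S{\left(7 \right)}\right) = \left(6 \left(-4\right) + 6 \left(-4\right)\right) \left(48 + 16 \cdot 7\right) = \left(-24 - 24\right) \left(48 + 112\right) = \left(-48\right) 160 = -7680$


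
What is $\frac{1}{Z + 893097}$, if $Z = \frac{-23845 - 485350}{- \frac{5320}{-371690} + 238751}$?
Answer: $\frac{8874136451}{7925445715709792} \approx 1.1197 \cdot 10^{-6}$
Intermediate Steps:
$Z = - \frac{18926268955}{8874136451}$ ($Z = - \frac{509195}{\left(-5320\right) \left(- \frac{1}{371690}\right) + 238751} = - \frac{509195}{\frac{532}{37169} + 238751} = - \frac{509195}{\frac{8874136451}{37169}} = \left(-509195\right) \frac{37169}{8874136451} = - \frac{18926268955}{8874136451} \approx -2.1327$)
$\frac{1}{Z + 893097} = \frac{1}{- \frac{18926268955}{8874136451} + 893097} = \frac{1}{\frac{7925445715709792}{8874136451}} = \frac{8874136451}{7925445715709792}$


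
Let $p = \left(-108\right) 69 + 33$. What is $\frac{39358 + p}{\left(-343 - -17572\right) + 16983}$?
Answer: $\frac{31939}{34212} \approx 0.93356$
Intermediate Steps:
$p = -7419$ ($p = -7452 + 33 = -7419$)
$\frac{39358 + p}{\left(-343 - -17572\right) + 16983} = \frac{39358 - 7419}{\left(-343 - -17572\right) + 16983} = \frac{31939}{\left(-343 + 17572\right) + 16983} = \frac{31939}{17229 + 16983} = \frac{31939}{34212}$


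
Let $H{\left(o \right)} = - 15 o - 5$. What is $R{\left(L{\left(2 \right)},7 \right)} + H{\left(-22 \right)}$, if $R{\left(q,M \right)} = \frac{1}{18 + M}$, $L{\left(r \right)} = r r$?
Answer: $\frac{8126}{25} \approx 325.04$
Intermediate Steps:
$H{\left(o \right)} = -5 - 15 o$
$L{\left(r \right)} = r^{2}$
$R{\left(L{\left(2 \right)},7 \right)} + H{\left(-22 \right)} = \frac{1}{18 + 7} - -325 = \frac{1}{25} + \left(-5 + 330\right) = \frac{1}{25} + 325 = \frac{8126}{25}$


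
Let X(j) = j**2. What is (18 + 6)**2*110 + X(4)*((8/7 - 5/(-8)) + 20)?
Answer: 445958/7 ≈ 63708.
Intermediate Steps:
(18 + 6)**2*110 + X(4)*((8/7 - 5/(-8)) + 20) = (18 + 6)**2*110 + 4**2*((8/7 - 5/(-8)) + 20) = 24**2*110 + 16*((8*(1/7) - 5*(-1/8)) + 20) = 576*110 + 16*((8/7 + 5/8) + 20) = 63360 + 16*(99/56 + 20) = 63360 + 16*(1219/56) = 63360 + 2438/7 = 445958/7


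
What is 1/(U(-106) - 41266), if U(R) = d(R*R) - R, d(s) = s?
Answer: -1/29924 ≈ -3.3418e-5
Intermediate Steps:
U(R) = R² - R (U(R) = R*R - R = R² - R)
1/(U(-106) - 41266) = 1/(-106*(-1 - 106) - 41266) = 1/(-106*(-107) - 41266) = 1/(11342 - 41266) = 1/(-29924) = -1/29924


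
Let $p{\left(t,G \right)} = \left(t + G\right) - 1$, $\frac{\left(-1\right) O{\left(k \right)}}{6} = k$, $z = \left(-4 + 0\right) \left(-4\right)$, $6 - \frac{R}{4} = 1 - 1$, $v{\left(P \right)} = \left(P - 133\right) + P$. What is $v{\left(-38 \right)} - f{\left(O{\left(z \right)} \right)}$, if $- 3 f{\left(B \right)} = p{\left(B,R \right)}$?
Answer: $- \frac{700}{3} \approx -233.33$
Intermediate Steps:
$v{\left(P \right)} = -133 + 2 P$ ($v{\left(P \right)} = \left(-133 + P\right) + P = -133 + 2 P$)
$R = 24$ ($R = 24 - 4 \left(1 - 1\right) = 24 - 0 = 24 + 0 = 24$)
$z = 16$ ($z = \left(-4\right) \left(-4\right) = 16$)
$O{\left(k \right)} = - 6 k$
$p{\left(t,G \right)} = -1 + G + t$ ($p{\left(t,G \right)} = \left(G + t\right) - 1 = -1 + G + t$)
$f{\left(B \right)} = - \frac{23}{3} - \frac{B}{3}$ ($f{\left(B \right)} = - \frac{-1 + 24 + B}{3} = - \frac{23 + B}{3} = - \frac{23}{3} - \frac{B}{3}$)
$v{\left(-38 \right)} - f{\left(O{\left(z \right)} \right)} = \left(-133 + 2 \left(-38\right)\right) - \left(- \frac{23}{3} - \frac{\left(-6\right) 16}{3}\right) = \left(-133 - 76\right) - \left(- \frac{23}{3} - -32\right) = -209 - \left(- \frac{23}{3} + 32\right) = -209 - \frac{73}{3} = - \frac{700}{3}$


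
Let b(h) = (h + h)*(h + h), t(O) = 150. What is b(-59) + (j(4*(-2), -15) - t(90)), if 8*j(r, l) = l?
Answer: 110177/8 ≈ 13772.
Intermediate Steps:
b(h) = 4*h² (b(h) = (2*h)*(2*h) = 4*h²)
j(r, l) = l/8
b(-59) + (j(4*(-2), -15) - t(90)) = 4*(-59)² + ((⅛)*(-15) - 1*150) = 4*3481 + (-15/8 - 150) = 13924 - 1215/8 = 110177/8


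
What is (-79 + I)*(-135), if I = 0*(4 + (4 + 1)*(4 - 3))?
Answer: 10665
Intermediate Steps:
I = 0 (I = 0*(4 + 5*1) = 0*(4 + 5) = 0*9 = 0)
(-79 + I)*(-135) = (-79 + 0)*(-135) = -79*(-135) = 10665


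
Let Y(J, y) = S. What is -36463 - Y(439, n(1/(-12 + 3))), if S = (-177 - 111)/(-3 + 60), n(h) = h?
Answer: -692701/19 ≈ -36458.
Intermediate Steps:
S = -96/19 (S = -288/57 = -288*1/57 = -96/19 ≈ -5.0526)
Y(J, y) = -96/19
-36463 - Y(439, n(1/(-12 + 3))) = -36463 - 1*(-96/19) = -36463 + 96/19 = -692701/19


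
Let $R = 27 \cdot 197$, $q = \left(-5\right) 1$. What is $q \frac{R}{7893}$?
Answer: $- \frac{2955}{877} \approx -3.3694$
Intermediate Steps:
$q = -5$
$R = 5319$
$q \frac{R}{7893} = - 5 \cdot \frac{5319}{7893} = - 5 \cdot 5319 \cdot \frac{1}{7893} = \left(-5\right) \frac{591}{877} = - \frac{2955}{877}$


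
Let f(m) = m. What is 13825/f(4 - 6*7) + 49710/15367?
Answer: -210559795/583946 ≈ -360.58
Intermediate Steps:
13825/f(4 - 6*7) + 49710/15367 = 13825/(4 - 6*7) + 49710/15367 = 13825/(4 - 42) + 49710*(1/15367) = 13825/(-38) + 49710/15367 = 13825*(-1/38) + 49710/15367 = -13825/38 + 49710/15367 = -210559795/583946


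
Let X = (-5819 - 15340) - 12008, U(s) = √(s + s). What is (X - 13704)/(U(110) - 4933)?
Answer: 231214643/24334269 + 93742*√55/24334269 ≈ 9.5302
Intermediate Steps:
U(s) = √2*√s (U(s) = √(2*s) = √2*√s)
X = -33167 (X = -21159 - 12008 = -33167)
(X - 13704)/(U(110) - 4933) = (-33167 - 13704)/(√2*√110 - 4933) = -46871/(2*√55 - 4933) = -46871/(-4933 + 2*√55)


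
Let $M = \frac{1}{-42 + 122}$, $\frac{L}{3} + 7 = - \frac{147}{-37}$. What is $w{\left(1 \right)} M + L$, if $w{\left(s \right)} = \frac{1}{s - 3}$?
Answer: $- \frac{53797}{5920} \approx -9.0873$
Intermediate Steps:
$w{\left(s \right)} = \frac{1}{-3 + s}$
$L = - \frac{336}{37}$ ($L = -21 + 3 \left(- \frac{147}{-37}\right) = -21 + 3 \left(\left(-147\right) \left(- \frac{1}{37}\right)\right) = -21 + 3 \cdot \frac{147}{37} = -21 + \frac{441}{37} = - \frac{336}{37} \approx -9.0811$)
$M = \frac{1}{80} \approx 0.0125$
$w{\left(1 \right)} M + L = \frac{1}{-3 + 1} \cdot \frac{1}{80} - \frac{336}{37} = \frac{1}{-2} \cdot \frac{1}{80} - \frac{336}{37} = \left(- \frac{1}{2}\right) \frac{1}{80} - \frac{336}{37} = - \frac{1}{160} - \frac{336}{37} = - \frac{53797}{5920}$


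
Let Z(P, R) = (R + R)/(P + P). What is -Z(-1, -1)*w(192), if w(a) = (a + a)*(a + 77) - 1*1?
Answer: -103295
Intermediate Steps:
w(a) = -1 + 2*a*(77 + a) (w(a) = (2*a)*(77 + a) - 1 = 2*a*(77 + a) - 1 = -1 + 2*a*(77 + a))
Z(P, R) = R/P (Z(P, R) = (2*R)/((2*P)) = (2*R)*(1/(2*P)) = R/P)
-Z(-1, -1)*w(192) = -(-1/(-1))*(-1 + 2*192² + 154*192) = -(-1*(-1))*(-1 + 2*36864 + 29568) = -(-1 + 73728 + 29568) = -103295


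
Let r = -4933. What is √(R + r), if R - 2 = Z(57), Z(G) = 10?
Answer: I*√4921 ≈ 70.15*I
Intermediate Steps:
R = 12 (R = 2 + 10 = 12)
√(R + r) = √(12 - 4933) = √(-4921) = I*√4921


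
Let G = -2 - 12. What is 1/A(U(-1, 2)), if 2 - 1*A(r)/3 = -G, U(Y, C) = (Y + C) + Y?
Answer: -1/36 ≈ -0.027778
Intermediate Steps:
G = -14
U(Y, C) = C + 2*Y (U(Y, C) = (C + Y) + Y = C + 2*Y)
A(r) = -36 (A(r) = 6 - (-3)*(-14) = 6 - 3*14 = 6 - 42 = -36)
1/A(U(-1, 2)) = 1/(-36) = -1/36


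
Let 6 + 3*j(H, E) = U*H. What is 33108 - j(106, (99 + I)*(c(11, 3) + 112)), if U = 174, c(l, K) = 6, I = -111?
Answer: 26962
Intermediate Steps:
j(H, E) = -2 + 58*H (j(H, E) = -2 + (174*H)/3 = -2 + 58*H)
33108 - j(106, (99 + I)*(c(11, 3) + 112)) = 33108 - (-2 + 58*106) = 33108 - (-2 + 6148) = 33108 - 1*6146 = 33108 - 6146 = 26962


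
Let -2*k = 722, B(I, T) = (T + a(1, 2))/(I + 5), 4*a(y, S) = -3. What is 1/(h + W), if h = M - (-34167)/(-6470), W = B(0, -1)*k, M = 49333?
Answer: 2588/127987131 ≈ 2.0221e-5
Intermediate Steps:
a(y, S) = -¾ (a(y, S) = (¼)*(-3) = -¾)
B(I, T) = (-¾ + T)/(5 + I) (B(I, T) = (T - ¾)/(I + 5) = (-¾ + T)/(5 + I))
k = -361 (k = -½*722 = -361)
W = 2527/20 (W = ((-¾ - 1)/(5 + 0))*(-361) = (-7/4/5)*(-361) = ((⅕)*(-7/4))*(-361) = -7/20*(-361) = 2527/20 ≈ 126.35)
h = 319150343/6470 (h = 49333 - (-34167)/(-6470) = 49333 - (-34167)*(-1)/6470 = 49333 - 1*34167/6470 = 49333 - 34167/6470 = 319150343/6470 ≈ 49328.)
1/(h + W) = 1/(319150343/6470 + 2527/20) = 1/(127987131/2588) = 2588/127987131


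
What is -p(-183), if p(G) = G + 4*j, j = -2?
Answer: 191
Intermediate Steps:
p(G) = -8 + G (p(G) = G + 4*(-2) = G - 8 = -8 + G)
-p(-183) = -(-8 - 183) = -1*(-191) = 191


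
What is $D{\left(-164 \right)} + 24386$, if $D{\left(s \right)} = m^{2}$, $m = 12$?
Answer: $24530$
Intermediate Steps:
$D{\left(s \right)} = 144$ ($D{\left(s \right)} = 12^{2} = 144$)
$D{\left(-164 \right)} + 24386 = 144 + 24386 = 24530$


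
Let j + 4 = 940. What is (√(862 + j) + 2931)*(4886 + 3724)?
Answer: 25235910 + 8610*√1798 ≈ 2.5601e+7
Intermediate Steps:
j = 936 (j = -4 + 940 = 936)
(√(862 + j) + 2931)*(4886 + 3724) = (√(862 + 936) + 2931)*(4886 + 3724) = (√1798 + 2931)*8610 = (2931 + √1798)*8610 = 25235910 + 8610*√1798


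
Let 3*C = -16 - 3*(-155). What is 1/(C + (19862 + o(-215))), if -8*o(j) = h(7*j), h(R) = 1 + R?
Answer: 3/60599 ≈ 4.9506e-5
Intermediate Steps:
o(j) = -⅛ - 7*j/8 (o(j) = -(1 + 7*j)/8 = -⅛ - 7*j/8)
C = 449/3 (C = (-16 - 3*(-155))/3 = (-16 + 465)/3 = (⅓)*449 = 449/3 ≈ 149.67)
1/(C + (19862 + o(-215))) = 1/(449/3 + (19862 + (-⅛ - 7/8*(-215)))) = 1/(449/3 + (19862 + (-⅛ + 1505/8))) = 1/(449/3 + (19862 + 188)) = 1/(449/3 + 20050) = 1/(60599/3) = 3/60599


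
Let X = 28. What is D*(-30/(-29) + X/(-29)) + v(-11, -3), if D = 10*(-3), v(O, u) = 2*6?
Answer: 288/29 ≈ 9.9310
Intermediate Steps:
v(O, u) = 12
D = -30
D*(-30/(-29) + X/(-29)) + v(-11, -3) = -30*(-30/(-29) + 28/(-29)) + 12 = -30*(-30*(-1/29) + 28*(-1/29)) + 12 = -30*(30/29 - 28/29) + 12 = -30*2/29 + 12 = -60/29 + 12 = 288/29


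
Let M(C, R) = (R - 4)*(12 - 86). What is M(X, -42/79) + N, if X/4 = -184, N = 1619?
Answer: 154393/79 ≈ 1954.3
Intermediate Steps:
X = -736 (X = 4*(-184) = -736)
M(C, R) = 296 - 74*R (M(C, R) = (-4 + R)*(-74) = 296 - 74*R)
M(X, -42/79) + N = (296 - (-3108)/79) + 1619 = (296 - 74*(-42/79)) + 1619 = (296 + 3108/79) + 1619 = 26492/79 + 1619 = 154393/79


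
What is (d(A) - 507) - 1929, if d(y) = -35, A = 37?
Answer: -2471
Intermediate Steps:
(d(A) - 507) - 1929 = (-35 - 507) - 1929 = -542 - 1929 = -2471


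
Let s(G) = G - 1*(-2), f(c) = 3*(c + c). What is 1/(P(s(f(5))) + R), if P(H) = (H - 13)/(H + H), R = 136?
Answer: 64/8723 ≈ 0.0073369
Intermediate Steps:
f(c) = 6*c (f(c) = 3*(2*c) = 6*c)
s(G) = 2 + G (s(G) = G + 2 = 2 + G)
P(H) = (-13 + H)/(2*H) (P(H) = (-13 + H)/((2*H)) = (-13 + H)*(1/(2*H)) = (-13 + H)/(2*H))
1/(P(s(f(5))) + R) = 1/((-13 + (2 + 6*5))/(2*(2 + 6*5)) + 136) = 1/((-13 + (2 + 30))/(2*(2 + 30)) + 136) = 1/((1/2)*(-13 + 32)/32 + 136) = 1/((1/2)*(1/32)*19 + 136) = 1/(19/64 + 136) = 1/(8723/64) = 64/8723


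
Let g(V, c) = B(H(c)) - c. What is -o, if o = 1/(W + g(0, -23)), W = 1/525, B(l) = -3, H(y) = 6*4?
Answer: -525/10501 ≈ -0.049995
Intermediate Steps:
H(y) = 24
W = 1/525 ≈ 0.0019048
g(V, c) = -3 - c
o = 525/10501 (o = 1/(1/525 + (-3 - 1*(-23))) = 1/(1/525 + (-3 + 23)) = 1/(1/525 + 20) = 1/(10501/525) = 525/10501 ≈ 0.049995)
-o = -1*525/10501 = -525/10501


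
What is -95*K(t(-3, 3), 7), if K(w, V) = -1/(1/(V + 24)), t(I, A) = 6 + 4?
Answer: 2945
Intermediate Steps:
t(I, A) = 10
K(w, V) = -24 - V (K(w, V) = -1/(1/(24 + V)) = -(24 + V) = -24 - V)
-95*K(t(-3, 3), 7) = -95*(-24 - 1*7) = -95*(-24 - 7) = -95*(-31) = 2945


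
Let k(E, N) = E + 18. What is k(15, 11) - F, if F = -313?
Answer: 346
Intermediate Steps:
k(E, N) = 18 + E
k(15, 11) - F = (18 + 15) - 1*(-313) = 33 + 313 = 346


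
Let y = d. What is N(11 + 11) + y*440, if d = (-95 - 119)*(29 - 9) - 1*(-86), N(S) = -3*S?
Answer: -1845426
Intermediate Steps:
d = -4194 (d = -214*20 + 86 = -4280 + 86 = -4194)
y = -4194
N(11 + 11) + y*440 = -3*(11 + 11) - 4194*440 = -3*22 - 1845360 = -66 - 1845360 = -1845426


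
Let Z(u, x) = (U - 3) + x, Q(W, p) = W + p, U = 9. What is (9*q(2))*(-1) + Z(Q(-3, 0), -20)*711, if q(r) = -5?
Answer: -9909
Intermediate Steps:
Z(u, x) = 6 + x (Z(u, x) = (9 - 3) + x = 6 + x)
(9*q(2))*(-1) + Z(Q(-3, 0), -20)*711 = (9*(-5))*(-1) + (6 - 20)*711 = -45*(-1) - 14*711 = 45 - 9954 = -9909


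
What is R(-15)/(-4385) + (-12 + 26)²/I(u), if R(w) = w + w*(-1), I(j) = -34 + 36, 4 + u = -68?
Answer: 98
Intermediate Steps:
u = -72 (u = -4 - 68 = -72)
I(j) = 2
R(w) = 0 (R(w) = w - w = 0)
R(-15)/(-4385) + (-12 + 26)²/I(u) = 0/(-4385) + (-12 + 26)²/2 = 0*(-1/4385) + 14²*(½) = 0 + 196*(½) = 0 + 98 = 98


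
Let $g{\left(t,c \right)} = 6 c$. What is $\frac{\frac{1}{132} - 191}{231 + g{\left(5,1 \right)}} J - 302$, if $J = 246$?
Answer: $- \frac{2608279}{5214} \approx -500.25$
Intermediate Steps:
$\frac{\frac{1}{132} - 191}{231 + g{\left(5,1 \right)}} J - 302 = \frac{\frac{1}{132} - 191}{231 + 6 \cdot 1} \cdot 246 - 302 = \frac{\frac{1}{132} - 191}{231 + 6} \cdot 246 - 302 = - \frac{25211}{132 \cdot 237} \cdot 246 - 302 = \left(- \frac{25211}{132}\right) \frac{1}{237} \cdot 246 - 302 = \left(- \frac{25211}{31284}\right) 246 - 302 = - \frac{1033651}{5214} - 302 = - \frac{2608279}{5214}$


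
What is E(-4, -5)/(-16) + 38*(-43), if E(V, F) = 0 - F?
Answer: -26149/16 ≈ -1634.3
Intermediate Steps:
E(V, F) = -F
E(-4, -5)/(-16) + 38*(-43) = -1*(-5)/(-16) + 38*(-43) = 5*(-1/16) - 1634 = -5/16 - 1634 = -26149/16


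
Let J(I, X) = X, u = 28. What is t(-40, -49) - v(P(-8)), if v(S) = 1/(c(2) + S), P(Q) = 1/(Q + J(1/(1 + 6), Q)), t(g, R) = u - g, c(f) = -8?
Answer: 8788/129 ≈ 68.124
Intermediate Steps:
t(g, R) = 28 - g
P(Q) = 1/(2*Q) (P(Q) = 1/(Q + Q) = 1/(2*Q))
v(S) = 1/(-8 + S)
t(-40, -49) - v(P(-8)) = (28 - 1*(-40)) - 1/(-8 + (½)/(-8)) = (28 + 40) - 1/(-8 + (½)*(-⅛)) = 68 - 1/(-8 - 1/16) = 68 - 1/(-129/16) = 68 - 1*(-16/129) = 68 + 16/129 = 8788/129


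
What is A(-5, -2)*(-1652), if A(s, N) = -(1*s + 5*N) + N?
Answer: -21476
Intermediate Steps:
A(s, N) = -s - 4*N (A(s, N) = -(s + 5*N) + N = (-s - 5*N) + N = -s - 4*N)
A(-5, -2)*(-1652) = (-1*(-5) - 4*(-2))*(-1652) = (5 + 8)*(-1652) = 13*(-1652) = -21476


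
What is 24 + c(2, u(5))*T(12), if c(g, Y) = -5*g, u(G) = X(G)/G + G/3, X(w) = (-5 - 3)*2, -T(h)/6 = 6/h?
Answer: 54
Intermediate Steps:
T(h) = -36/h
X(w) = -16 (X(w) = -8*2 = -16)
u(G) = -16/G + G/3
24 + c(2, u(5))*T(12) = 24 + (-5*2)*(-36/12) = 24 - (-360)/12 = 24 - 10*(-3) = 24 + 30 = 54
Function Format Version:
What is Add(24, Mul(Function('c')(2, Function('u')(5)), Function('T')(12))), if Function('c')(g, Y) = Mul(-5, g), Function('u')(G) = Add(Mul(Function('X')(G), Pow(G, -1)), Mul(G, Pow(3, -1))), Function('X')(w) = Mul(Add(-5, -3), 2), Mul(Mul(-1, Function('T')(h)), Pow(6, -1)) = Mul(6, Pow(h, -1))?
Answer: 54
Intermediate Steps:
Function('T')(h) = Mul(-36, Pow(h, -1)) (Function('T')(h) = Mul(-6, Mul(6, Pow(h, -1))) = Mul(-36, Pow(h, -1)))
Function('X')(w) = -16 (Function('X')(w) = Mul(-8, 2) = -16)
Function('u')(G) = Add(Mul(-16, Pow(G, -1)), Mul(Rational(1, 3), G)) (Function('u')(G) = Add(Mul(-16, Pow(G, -1)), Mul(G, Pow(3, -1))) = Add(Mul(-16, Pow(G, -1)), Mul(G, Rational(1, 3))) = Add(Mul(-16, Pow(G, -1)), Mul(Rational(1, 3), G)))
Add(24, Mul(Function('c')(2, Function('u')(5)), Function('T')(12))) = Add(24, Mul(Mul(-5, 2), Mul(-36, Pow(12, -1)))) = Add(24, Mul(-10, Mul(-36, Rational(1, 12)))) = Add(24, Mul(-10, -3)) = Add(24, 30) = 54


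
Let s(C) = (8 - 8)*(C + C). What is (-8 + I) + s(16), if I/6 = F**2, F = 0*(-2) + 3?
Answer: 46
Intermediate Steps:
s(C) = 0 (s(C) = 0*(2*C) = 0)
F = 3 (F = 0 + 3 = 3)
I = 54 (I = 6*3**2 = 6*9 = 54)
(-8 + I) + s(16) = (-8 + 54) + 0 = 46 + 0 = 46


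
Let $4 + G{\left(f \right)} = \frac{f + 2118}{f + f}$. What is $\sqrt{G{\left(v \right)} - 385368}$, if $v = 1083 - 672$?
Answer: $\frac{i \sqrt{28931957290}}{274} \approx 620.78 i$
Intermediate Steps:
$v = 411$ ($v = 1083 - 672 = 411$)
$G{\left(f \right)} = -4 + \frac{2118 + f}{2 f}$ ($G{\left(f \right)} = -4 + \frac{f + 2118}{f + f} = -4 + \frac{2118 + f}{2 f}$)
$\sqrt{G{\left(v \right)} - 385368} = \sqrt{\left(- \frac{7}{2} + \frac{1059}{411}\right) - 385368} = \sqrt{\left(- \frac{7}{2} + 1059 \cdot \frac{1}{411}\right) - 385368} = \sqrt{\left(- \frac{7}{2} + \frac{353}{137}\right) - 385368} = \sqrt{- \frac{253}{274} - 385368} = \sqrt{- \frac{105591085}{274}} = \frac{i \sqrt{28931957290}}{274}$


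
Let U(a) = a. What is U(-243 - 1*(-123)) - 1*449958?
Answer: -450078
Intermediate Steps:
U(-243 - 1*(-123)) - 1*449958 = (-243 - 1*(-123)) - 1*449958 = (-243 + 123) - 449958 = -120 - 449958 = -450078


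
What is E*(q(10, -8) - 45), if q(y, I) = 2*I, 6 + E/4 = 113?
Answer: -26108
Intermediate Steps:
E = 428 (E = -24 + 4*113 = -24 + 452 = 428)
E*(q(10, -8) - 45) = 428*(2*(-8) - 45) = 428*(-16 - 45) = 428*(-61) = -26108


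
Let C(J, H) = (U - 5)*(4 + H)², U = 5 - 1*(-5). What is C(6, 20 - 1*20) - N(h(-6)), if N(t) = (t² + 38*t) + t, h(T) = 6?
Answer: -190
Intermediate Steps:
U = 10 (U = 5 + 5 = 10)
N(t) = t² + 39*t
C(J, H) = 5*(4 + H)² (C(J, H) = (10 - 5)*(4 + H)² = 5*(4 + H)²)
C(6, 20 - 1*20) - N(h(-6)) = 5*(4 + (20 - 1*20))² - 6*(39 + 6) = 5*(4 + (20 - 20))² - 6*45 = 5*(4 + 0)² - 1*270 = 5*4² - 270 = 5*16 - 270 = 80 - 270 = -190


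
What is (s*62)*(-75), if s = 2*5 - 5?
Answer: -23250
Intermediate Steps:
s = 5 (s = 10 - 5 = 5)
(s*62)*(-75) = (5*62)*(-75) = 310*(-75) = -23250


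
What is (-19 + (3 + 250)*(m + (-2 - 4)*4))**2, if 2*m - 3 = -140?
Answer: 2194266649/4 ≈ 5.4857e+8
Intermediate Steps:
m = -137/2 (m = 3/2 + (1/2)*(-140) = 3/2 - 70 = -137/2 ≈ -68.500)
(-19 + (3 + 250)*(m + (-2 - 4)*4))**2 = (-19 + (3 + 250)*(-137/2 + (-2 - 4)*4))**2 = (-19 + 253*(-137/2 - 6*4))**2 = (-19 + 253*(-137/2 - 24))**2 = (-19 + 253*(-185/2))**2 = (-19 - 46805/2)**2 = (-46843/2)**2 = 2194266649/4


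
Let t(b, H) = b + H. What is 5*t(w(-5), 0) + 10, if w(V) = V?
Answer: -15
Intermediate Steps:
t(b, H) = H + b
5*t(w(-5), 0) + 10 = 5*(0 - 5) + 10 = 5*(-5) + 10 = -25 + 10 = -15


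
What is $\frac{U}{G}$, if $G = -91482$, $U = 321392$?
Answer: $- \frac{160696}{45741} \approx -3.5132$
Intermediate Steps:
$\frac{U}{G} = \frac{321392}{-91482} = 321392 \left(- \frac{1}{91482}\right) = - \frac{160696}{45741}$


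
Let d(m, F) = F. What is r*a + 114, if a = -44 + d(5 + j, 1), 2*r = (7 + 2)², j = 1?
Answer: -3255/2 ≈ -1627.5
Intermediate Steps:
r = 81/2 (r = (7 + 2)²/2 = (½)*9² = (½)*81 = 81/2 ≈ 40.500)
a = -43 (a = -44 + 1 = -43)
r*a + 114 = (81/2)*(-43) + 114 = -3483/2 + 114 = -3255/2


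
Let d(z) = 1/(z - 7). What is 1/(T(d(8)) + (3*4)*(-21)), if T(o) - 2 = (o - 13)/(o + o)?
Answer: -1/256 ≈ -0.0039063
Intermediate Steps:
d(z) = 1/(-7 + z)
T(o) = 2 + (-13 + o)/(2*o) (T(o) = 2 + (o - 13)/(o + o) = 2 + (-13 + o)/((2*o)) = 2 + (-13 + o)*(1/(2*o)) = 2 + (-13 + o)/(2*o))
1/(T(d(8)) + (3*4)*(-21)) = 1/((-13 + 5/(-7 + 8))/(2*(1/(-7 + 8))) + (3*4)*(-21)) = 1/((-13 + 5/1)/(2*(1/1)) + 12*(-21)) = 1/((½)*(-13 + 5*1)/1 - 252) = 1/((½)*1*(-13 + 5) - 252) = 1/((½)*1*(-8) - 252) = 1/(-4 - 252) = 1/(-256) = -1/256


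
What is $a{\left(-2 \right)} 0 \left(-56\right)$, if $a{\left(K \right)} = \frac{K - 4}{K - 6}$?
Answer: $0$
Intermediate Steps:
$a{\left(K \right)} = \frac{-4 + K}{-6 + K}$
$a{\left(-2 \right)} 0 \left(-56\right) = \frac{-4 - 2}{-6 - 2} \cdot 0 \left(-56\right) = \frac{1}{-8} \left(-6\right) 0 \left(-56\right) = \left(- \frac{1}{8}\right) \left(-6\right) 0 \left(-56\right) = \frac{3}{4} \cdot 0 \left(-56\right) = 0 \left(-56\right) = 0$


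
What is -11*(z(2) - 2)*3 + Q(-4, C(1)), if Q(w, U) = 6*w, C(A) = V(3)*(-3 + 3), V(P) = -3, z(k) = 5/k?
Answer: -81/2 ≈ -40.500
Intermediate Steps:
C(A) = 0 (C(A) = -3*(-3 + 3) = -3*0 = 0)
-11*(z(2) - 2)*3 + Q(-4, C(1)) = -11*(5/2 - 2)*3 + 6*(-4) = -11*(5*(½) - 2)*3 - 24 = -11*(5/2 - 2)*3 - 24 = -11*3/2 - 24 = -33/2 - 24 = -81/2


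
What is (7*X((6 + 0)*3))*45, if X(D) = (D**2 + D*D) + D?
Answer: 209790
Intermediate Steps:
X(D) = D + 2*D**2 (X(D) = (D**2 + D**2) + D = 2*D**2 + D = D + 2*D**2)
(7*X((6 + 0)*3))*45 = (7*(((6 + 0)*3)*(1 + 2*((6 + 0)*3))))*45 = (7*((6*3)*(1 + 2*(6*3))))*45 = (7*(18*(1 + 2*18)))*45 = (7*(18*(1 + 36)))*45 = (7*(18*37))*45 = (7*666)*45 = 4662*45 = 209790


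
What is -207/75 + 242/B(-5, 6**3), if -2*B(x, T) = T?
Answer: -6751/1350 ≈ -5.0007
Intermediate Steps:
B(x, T) = -T/2
-207/75 + 242/B(-5, 6**3) = -207/75 + 242/((-1/2*6**3)) = -207*1/75 + 242/((-1/2*216)) = -69/25 + 242/(-108) = -69/25 + 242*(-1/108) = -69/25 - 121/54 = -6751/1350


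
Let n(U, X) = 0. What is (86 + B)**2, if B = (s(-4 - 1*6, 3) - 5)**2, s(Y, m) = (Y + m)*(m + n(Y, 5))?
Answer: 580644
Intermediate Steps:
s(Y, m) = m*(Y + m) (s(Y, m) = (Y + m)*(m + 0) = (Y + m)*m = m*(Y + m))
B = 676 (B = (3*((-4 - 1*6) + 3) - 5)**2 = (3*((-4 - 6) + 3) - 5)**2 = (3*(-10 + 3) - 5)**2 = (3*(-7) - 5)**2 = (-21 - 5)**2 = (-26)**2 = 676)
(86 + B)**2 = (86 + 676)**2 = 762**2 = 580644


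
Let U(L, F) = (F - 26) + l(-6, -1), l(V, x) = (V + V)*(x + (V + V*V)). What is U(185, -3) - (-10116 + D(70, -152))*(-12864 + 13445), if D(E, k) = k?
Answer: 5965331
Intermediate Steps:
l(V, x) = 2*V*(V + x + V**2) (l(V, x) = (2*V)*(x + (V + V**2)) = (2*V)*(V + x + V**2) = 2*V*(V + x + V**2))
U(L, F) = -374 + F (U(L, F) = (F - 26) + 2*(-6)*(-6 - 1 + (-6)**2) = (-26 + F) + 2*(-6)*(-6 - 1 + 36) = (-26 + F) + 2*(-6)*29 = (-26 + F) - 348 = -374 + F)
U(185, -3) - (-10116 + D(70, -152))*(-12864 + 13445) = (-374 - 3) - (-10116 - 152)*(-12864 + 13445) = -377 - (-10268)*581 = -377 - 1*(-5965708) = -377 + 5965708 = 5965331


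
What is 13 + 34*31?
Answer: 1067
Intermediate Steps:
13 + 34*31 = 13 + 1054 = 1067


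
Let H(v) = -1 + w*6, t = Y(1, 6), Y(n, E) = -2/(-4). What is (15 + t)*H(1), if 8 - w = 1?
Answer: 1271/2 ≈ 635.50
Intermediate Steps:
w = 7 (w = 8 - 1*1 = 8 - 1 = 7)
Y(n, E) = ½ (Y(n, E) = -2*(-¼) = ½)
t = ½ ≈ 0.50000
H(v) = 41 (H(v) = -1 + 7*6 = -1 + 42 = 41)
(15 + t)*H(1) = (15 + ½)*41 = (31/2)*41 = 1271/2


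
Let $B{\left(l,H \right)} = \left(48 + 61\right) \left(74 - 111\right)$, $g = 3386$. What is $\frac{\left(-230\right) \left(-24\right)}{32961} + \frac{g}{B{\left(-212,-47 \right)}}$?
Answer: $- \frac{29781262}{44310571} \approx -0.6721$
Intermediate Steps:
$B{\left(l,H \right)} = -4033$ ($B{\left(l,H \right)} = 109 \left(-37\right) = -4033$)
$\frac{\left(-230\right) \left(-24\right)}{32961} + \frac{g}{B{\left(-212,-47 \right)}} = \frac{\left(-230\right) \left(-24\right)}{32961} + \frac{3386}{-4033} = 5520 \cdot \frac{1}{32961} + 3386 \left(- \frac{1}{4033}\right) = \frac{1840}{10987} - \frac{3386}{4033} = - \frac{29781262}{44310571}$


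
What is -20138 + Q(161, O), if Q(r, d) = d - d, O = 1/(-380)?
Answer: -20138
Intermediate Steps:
O = -1/380 ≈ -0.0026316
Q(r, d) = 0
-20138 + Q(161, O) = -20138 + 0 = -20138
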